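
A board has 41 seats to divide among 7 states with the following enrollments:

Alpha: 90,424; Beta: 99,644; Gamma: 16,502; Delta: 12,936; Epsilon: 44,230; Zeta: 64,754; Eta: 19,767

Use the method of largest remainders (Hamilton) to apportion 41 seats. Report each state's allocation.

Standard divisor: 348257 ÷ 41 ≈ 8494.073.
Standard quotas: Alpha 10.6455, Beta 11.7310, Gamma 1.9428, Delta 1.5229, Epsilon 5.2072, Zeta 7.6234, Eta 2.3272.
Lower quotas: Alpha 10, Beta 11, Gamma 1, Delta 1, Epsilon 5, Zeta 7, Eta 2 (sum 37, leaving 4 seats).
Remainders in descending order: Gamma 0.9428, Beta 0.7310, Alpha 0.6455, Zeta 0.6234, Delta 0.5229, Eta 0.3272, Epsilon 0.2072.
The surplus seats go to Gamma, Beta, Alpha, Zeta.

Alpha: 11, Beta: 12, Gamma: 2, Delta: 1, Epsilon: 5, Zeta: 8, Eta: 2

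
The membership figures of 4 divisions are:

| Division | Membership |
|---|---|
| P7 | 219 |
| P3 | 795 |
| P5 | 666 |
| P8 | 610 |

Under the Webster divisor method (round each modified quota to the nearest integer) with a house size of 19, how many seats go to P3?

7

Standard divisor 2290/19 ≈ 120.526; standard quotas: P7 1.817, P3 6.596, P5 5.526, P8 5.061.
Rounding to the nearest integer gives 2, 7, 6, 5 = 20 seats, so the divisor must be adjusted.
With modified divisor 121.7: modified quotas P7 1.800, P3 6.532, P5 5.472, P8 5.012.
Rounding to the nearest integer: P7 2, P3 7, P5 5, P8 5 (total 19).
P3 receives 7.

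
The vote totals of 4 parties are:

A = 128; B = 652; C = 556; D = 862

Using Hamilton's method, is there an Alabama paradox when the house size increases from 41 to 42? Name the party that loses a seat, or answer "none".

A

At 41 seats: A 3, B 12, C 10, D 16.
At 42 seats: A 2, B 12, C 11, D 17.
A drops from 3 to 2.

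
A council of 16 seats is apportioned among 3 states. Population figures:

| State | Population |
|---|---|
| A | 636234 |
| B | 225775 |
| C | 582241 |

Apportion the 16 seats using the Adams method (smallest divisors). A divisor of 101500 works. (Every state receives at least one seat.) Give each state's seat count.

With modified divisor 101500: modified quotas A 6.268, B 2.224, C 5.736.
Rounding up: A 7, B 3, C 6 (total 16).

A: 7, B: 3, C: 6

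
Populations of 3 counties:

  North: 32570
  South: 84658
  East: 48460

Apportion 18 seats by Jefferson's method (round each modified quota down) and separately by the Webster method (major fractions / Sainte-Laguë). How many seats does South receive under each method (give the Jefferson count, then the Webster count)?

Jefferson: North 3, South 10, East 5.
Webster: North 4, South 9, East 5.
South gets 10 under Jefferson and 9 under Webster.

10 and 9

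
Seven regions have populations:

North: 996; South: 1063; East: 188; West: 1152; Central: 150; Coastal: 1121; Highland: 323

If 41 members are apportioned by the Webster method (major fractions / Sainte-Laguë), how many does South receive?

9

Standard divisor 4993/41 ≈ 121.78; standard quotas: North 8.179, South 8.729, East 1.544, West 9.460, Central 1.232, Coastal 9.205, Highland 2.652.
Rounding to the nearest integer gives North 8, South 9, East 2, West 9, Central 1, Coastal 9, Highland 3 — total 41, matching the house size, so no adjustment is needed.
South receives 9.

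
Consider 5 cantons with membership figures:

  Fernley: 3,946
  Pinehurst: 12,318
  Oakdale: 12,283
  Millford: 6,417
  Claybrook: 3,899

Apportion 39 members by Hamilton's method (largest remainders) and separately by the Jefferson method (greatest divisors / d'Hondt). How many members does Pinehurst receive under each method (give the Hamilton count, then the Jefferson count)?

Hamilton: Fernley 4, Pinehurst 12, Oakdale 12, Millford 7, Claybrook 4.
Jefferson: Fernley 4, Pinehurst 13, Oakdale 12, Millford 6, Claybrook 4.
Pinehurst gets 12 under Hamilton and 13 under Jefferson.

12 and 13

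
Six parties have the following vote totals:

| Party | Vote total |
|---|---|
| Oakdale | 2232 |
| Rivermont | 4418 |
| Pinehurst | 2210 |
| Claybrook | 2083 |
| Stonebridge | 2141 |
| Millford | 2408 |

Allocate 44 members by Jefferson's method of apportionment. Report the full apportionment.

Oakdale 6; Rivermont 13; Pinehurst 6; Claybrook 6; Stonebridge 6; Millford 7

Standard divisor 15492/44 ≈ 352.091; standard quotas: Oakdale 6.339, Rivermont 12.548, Pinehurst 6.277, Claybrook 5.916, Stonebridge 6.081, Millford 6.839.
Rounding down gives 6, 12, 6, 5, 6, 6 = 41 seats, so the divisor must be adjusted.
With modified divisor 330: modified quotas Oakdale 6.764, Rivermont 13.388, Pinehurst 6.697, Claybrook 6.312, Stonebridge 6.488, Millford 7.297.
Rounding down: Oakdale 6, Rivermont 13, Pinehurst 6, Claybrook 6, Stonebridge 6, Millford 7 (total 44).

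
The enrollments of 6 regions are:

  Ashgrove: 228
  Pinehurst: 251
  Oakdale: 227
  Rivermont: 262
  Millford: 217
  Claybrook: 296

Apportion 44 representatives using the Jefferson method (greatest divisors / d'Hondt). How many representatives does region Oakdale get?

Standard divisor 1481/44 ≈ 33.659; standard quotas: Ashgrove 6.774, Pinehurst 7.457, Oakdale 6.744, Rivermont 7.784, Millford 6.447, Claybrook 8.794.
Rounding down gives 6, 7, 6, 7, 6, 8 = 40 seats, so the divisor must be adjusted.
With modified divisor 32: modified quotas Ashgrove 7.125, Pinehurst 7.844, Oakdale 7.094, Rivermont 8.188, Millford 6.781, Claybrook 9.250.
Rounding down: Ashgrove 7, Pinehurst 7, Oakdale 7, Rivermont 8, Millford 6, Claybrook 9 (total 44).
Oakdale receives 7.

7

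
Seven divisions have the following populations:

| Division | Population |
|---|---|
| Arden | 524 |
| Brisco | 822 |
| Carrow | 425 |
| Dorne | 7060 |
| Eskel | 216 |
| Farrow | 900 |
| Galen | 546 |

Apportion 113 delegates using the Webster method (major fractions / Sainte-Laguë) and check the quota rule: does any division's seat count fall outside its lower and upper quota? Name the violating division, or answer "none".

Dorne

Standard quotas: Arden 5.643, Brisco 8.852, Carrow 4.577, Dorne 76.030, Eskel 2.326, Farrow 9.692, Galen 5.880.
Webster allocation: Arden 6, Brisco 9, Carrow 5, Dorne 75, Eskel 2, Farrow 10, Galen 6.
Dorne has quota 76.030 (lower 76, upper 77) but receives 75 — outside the quota interval.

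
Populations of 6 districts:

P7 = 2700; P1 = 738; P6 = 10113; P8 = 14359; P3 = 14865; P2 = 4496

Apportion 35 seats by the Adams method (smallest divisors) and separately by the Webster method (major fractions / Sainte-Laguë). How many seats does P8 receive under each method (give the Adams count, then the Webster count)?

10 and 11

Adams: P7 2, P1 1, P6 7, P8 10, P3 11, P2 4.
Webster: P7 2, P1 1, P6 7, P8 11, P3 11, P2 3.
P8 gets 10 under Adams and 11 under Webster.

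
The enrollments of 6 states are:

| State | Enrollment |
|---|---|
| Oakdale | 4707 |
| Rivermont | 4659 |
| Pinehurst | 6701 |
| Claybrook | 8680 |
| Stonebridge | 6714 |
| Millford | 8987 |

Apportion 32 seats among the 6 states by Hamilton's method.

Total 40448; standard divisor 40448/32 = 1264.
Standard quotas: Oakdale 3.7239, Rivermont 3.6859, Pinehurst 5.3014, Claybrook 6.8671, Stonebridge 5.3117, Millford 7.1100.
Lower quotas: Oakdale 3, Rivermont 3, Pinehurst 5, Claybrook 6, Stonebridge 5, Millford 7 (sum 29, leaving 3 seats).
Remainders in descending order: Claybrook 0.8671, Oakdale 0.7239, Rivermont 0.6859, Stonebridge 0.3117, Pinehurst 0.3014, Millford 0.1100.
Largest remainders: Claybrook, Oakdale, Rivermont receive the extra seats.

Oakdale 4; Rivermont 4; Pinehurst 5; Claybrook 7; Stonebridge 5; Millford 7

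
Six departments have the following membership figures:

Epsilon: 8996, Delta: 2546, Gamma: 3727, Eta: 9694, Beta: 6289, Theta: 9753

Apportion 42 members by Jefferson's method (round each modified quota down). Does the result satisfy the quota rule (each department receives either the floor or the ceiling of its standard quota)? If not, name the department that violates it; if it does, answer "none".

Standard quotas: Epsilon 9.214, Delta 2.608, Gamma 3.817, Eta 9.929, Beta 6.442, Theta 9.990.
Jefferson allocation: Epsilon 10, Delta 2, Gamma 4, Eta 10, Beta 6, Theta 10.
Every allocation lies between the lower and upper quota.

none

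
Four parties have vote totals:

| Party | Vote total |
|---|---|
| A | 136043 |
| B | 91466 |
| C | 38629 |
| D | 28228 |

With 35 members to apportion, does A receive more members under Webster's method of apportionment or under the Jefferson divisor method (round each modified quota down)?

Webster: A 16, B 11, C 5, D 3.
Jefferson: A 17, B 11, C 4, D 3.
A gets 16 under Webster and 17 under Jefferson.

Jefferson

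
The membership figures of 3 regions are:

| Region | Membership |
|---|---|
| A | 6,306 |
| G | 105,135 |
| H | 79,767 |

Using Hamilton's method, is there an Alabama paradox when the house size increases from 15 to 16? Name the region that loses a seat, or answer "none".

At 15 seats: A 1, G 8, H 6.
At 16 seats: A 0, G 9, H 7.
A drops from 1 to 0.

A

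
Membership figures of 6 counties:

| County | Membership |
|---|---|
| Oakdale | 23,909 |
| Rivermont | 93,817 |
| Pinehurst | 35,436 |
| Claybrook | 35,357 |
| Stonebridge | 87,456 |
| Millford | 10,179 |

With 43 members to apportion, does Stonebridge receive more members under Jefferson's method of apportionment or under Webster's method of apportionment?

Jefferson: Oakdale 3, Rivermont 15, Pinehurst 5, Claybrook 5, Stonebridge 14, Millford 1.
Webster: Oakdale 4, Rivermont 14, Pinehurst 5, Claybrook 5, Stonebridge 13, Millford 2.
Stonebridge gets 14 under Jefferson and 13 under Webster.

Jefferson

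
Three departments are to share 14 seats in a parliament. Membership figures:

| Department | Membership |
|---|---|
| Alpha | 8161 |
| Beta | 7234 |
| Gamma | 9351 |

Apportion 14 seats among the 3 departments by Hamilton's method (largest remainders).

Alpha 5, Beta 4, Gamma 5

Standard divisor: 24746 ÷ 14 ≈ 1767.571.
Standard quotas: Alpha 4.6171, Beta 4.0926, Gamma 5.2903.
Lower quotas: Alpha 4, Beta 4, Gamma 5 (sum 13, leaving 1 seat).
Remainders in descending order: Alpha 0.6171, Gamma 0.2903, Beta 0.0926.
The surplus seat goes to Alpha.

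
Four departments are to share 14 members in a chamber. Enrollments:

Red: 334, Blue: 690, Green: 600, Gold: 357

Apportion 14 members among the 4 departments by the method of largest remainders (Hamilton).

Standard divisor: 1981 ÷ 14 ≈ 141.5.
Standard quotas: Red 2.360, Blue 4.876, Green 4.240, Gold 2.523.
Lower quotas: Red 2, Blue 4, Green 4, Gold 2 (sum 12, leaving 2 seats).
Remainders in descending order: Blue 0.876, Gold 0.523, Red 0.360, Green 0.240.
The surplus seats go to Blue, Gold.

Red 2, Blue 5, Green 4, Gold 3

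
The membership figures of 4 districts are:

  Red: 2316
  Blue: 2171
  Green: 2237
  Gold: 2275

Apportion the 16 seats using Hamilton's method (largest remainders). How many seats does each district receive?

Red 4; Blue 4; Green 4; Gold 4

The standard divisor is 8999/16 ≈ 562.438.
Standard quotas: Red 4.118, Blue 3.860, Green 3.977, Gold 4.045.
Lower quotas: Red 4, Blue 3, Green 3, Gold 4 (sum 14, leaving 2 seats).
Remainders in descending order: Green 0.977, Blue 0.860, Red 0.118, Gold 0.045.
The surplus seats go to Green, Blue.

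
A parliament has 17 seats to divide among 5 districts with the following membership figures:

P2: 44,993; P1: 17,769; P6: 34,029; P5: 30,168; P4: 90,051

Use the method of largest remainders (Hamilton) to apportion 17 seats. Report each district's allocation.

The standard divisor is 217010/17 ≈ 12765.294.
Standard quotas: P2 3.5246, P1 1.3920, P6 2.6657, P5 2.3633, P4 7.0544.
Lower quotas: P2 3, P1 1, P6 2, P5 2, P4 7 (sum 15, leaving 2 seats).
Remainders in descending order: P6 0.6657, P2 0.5246, P1 0.3920, P5 0.3633, P4 0.0544.
The surplus seats go to P6, P2.

P2 4, P1 1, P6 3, P5 2, P4 7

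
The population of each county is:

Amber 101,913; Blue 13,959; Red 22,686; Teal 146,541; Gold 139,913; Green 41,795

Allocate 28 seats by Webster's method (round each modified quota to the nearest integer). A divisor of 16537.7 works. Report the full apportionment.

With modified divisor 16537.7: modified quotas Amber 6.162, Blue 0.844, Red 1.372, Teal 8.861, Gold 8.460, Green 2.527.
Rounding to the nearest integer: Amber 6, Blue 1, Red 1, Teal 9, Gold 8, Green 3 (total 28).

Amber 6; Blue 1; Red 1; Teal 9; Gold 8; Green 3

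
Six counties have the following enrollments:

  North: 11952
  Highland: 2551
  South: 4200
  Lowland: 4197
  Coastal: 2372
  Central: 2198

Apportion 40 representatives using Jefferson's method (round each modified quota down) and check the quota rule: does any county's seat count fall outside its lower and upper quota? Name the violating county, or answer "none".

Standard quotas: North 17.404, Highland 3.715, South 6.116, Lowland 6.111, Coastal 3.454, Central 3.201.
Jefferson allocation: North 18, Highland 4, South 6, Lowland 6, Coastal 3, Central 3.
Every allocation lies between the lower and upper quota.

none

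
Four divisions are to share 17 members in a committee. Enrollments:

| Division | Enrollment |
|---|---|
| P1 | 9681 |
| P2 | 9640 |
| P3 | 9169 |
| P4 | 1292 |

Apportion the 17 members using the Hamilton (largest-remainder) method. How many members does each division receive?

P1=6, P2=5, P3=5, P4=1

Total 29782; standard divisor 29782/17 ≈ 1751.882.
Standard quotas: P1 5.5261, P2 5.5027, P3 5.2338, P4 0.7375.
Lower quotas: P1 5, P2 5, P3 5, P4 0 (sum 15, leaving 2 seats).
Remainders in descending order: P4 0.7375, P1 0.5261, P2 0.5027, P3 0.2338.
The surplus seats go to P4, P1.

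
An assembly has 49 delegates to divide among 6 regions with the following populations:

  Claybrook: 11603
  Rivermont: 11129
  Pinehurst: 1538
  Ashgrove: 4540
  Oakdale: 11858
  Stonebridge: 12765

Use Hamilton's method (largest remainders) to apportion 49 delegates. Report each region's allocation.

Total 53433; standard divisor 53433/49 ≈ 1090.469.
Standard quotas: Claybrook 10.6404, Rivermont 10.2057, Pinehurst 1.4104, Ashgrove 4.1633, Oakdale 10.8742, Stonebridge 11.7060.
Lower quotas: Claybrook 10, Rivermont 10, Pinehurst 1, Ashgrove 4, Oakdale 10, Stonebridge 11 (sum 46, leaving 3 seats).
Remainders in descending order: Oakdale 0.8742, Stonebridge 0.7060, Claybrook 0.6404, Pinehurst 0.4104, Rivermont 0.2057, Ashgrove 0.1633.
Largest remainders: Oakdale, Stonebridge, Claybrook receive the extra seats.

Claybrook=11, Rivermont=10, Pinehurst=1, Ashgrove=4, Oakdale=11, Stonebridge=12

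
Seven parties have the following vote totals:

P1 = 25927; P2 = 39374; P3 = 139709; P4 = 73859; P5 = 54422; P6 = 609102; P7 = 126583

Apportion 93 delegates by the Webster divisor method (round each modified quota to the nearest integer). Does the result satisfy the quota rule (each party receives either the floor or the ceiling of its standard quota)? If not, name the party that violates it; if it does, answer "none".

P6

Standard quotas: P1 2.256, P2 3.426, P3 12.155, P4 6.426, P5 4.735, P6 52.991, P7 11.013.
Webster allocation: P1 2, P2 3, P3 12, P4 6, P5 5, P6 54, P7 11.
P6 has quota 52.991 (lower 52, upper 53) but receives 54 — outside the quota interval.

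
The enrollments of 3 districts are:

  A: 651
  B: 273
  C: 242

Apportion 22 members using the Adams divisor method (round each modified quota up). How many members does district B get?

Standard divisor 1166/22 ≈ 53; standard quotas: A 12.283, B 5.151, C 4.566.
Rounding up gives 13, 6, 5 = 24 seats, so the divisor must be adjusted.
With modified divisor 57: modified quotas A 11.421, B 4.789, C 4.246.
Rounding up: A 12, B 5, C 5 (total 22).
B receives 5.

5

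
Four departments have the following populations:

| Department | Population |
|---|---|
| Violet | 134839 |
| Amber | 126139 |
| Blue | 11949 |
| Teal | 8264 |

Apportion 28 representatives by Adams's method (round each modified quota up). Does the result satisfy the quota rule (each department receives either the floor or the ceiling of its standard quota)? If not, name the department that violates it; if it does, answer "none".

Standard quotas: Violet 13.427, Amber 12.560, Blue 1.190, Teal 0.823.
Adams allocation: Violet 13, Amber 12, Blue 2, Teal 1.
Every allocation lies between the lower and upper quota.

none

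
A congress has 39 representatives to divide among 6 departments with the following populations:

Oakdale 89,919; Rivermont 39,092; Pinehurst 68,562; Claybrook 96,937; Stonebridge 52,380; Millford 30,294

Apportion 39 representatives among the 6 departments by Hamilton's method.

Oakdale 9; Rivermont 4; Pinehurst 7; Claybrook 10; Stonebridge 6; Millford 3

The standard divisor is 377184/39 ≈ 9671.385.
Standard quotas: Oakdale 9.2974, Rivermont 4.0420, Pinehurst 7.0892, Claybrook 10.0231, Stonebridge 5.4160, Millford 3.1323.
Lower quotas: Oakdale 9, Rivermont 4, Pinehurst 7, Claybrook 10, Stonebridge 5, Millford 3 (sum 38, leaving 1 seat).
Remainders in descending order: Stonebridge 0.4160, Oakdale 0.2974, Millford 0.1323, Pinehurst 0.0892, Rivermont 0.0420, Claybrook 0.0231.
The surplus seat goes to Stonebridge.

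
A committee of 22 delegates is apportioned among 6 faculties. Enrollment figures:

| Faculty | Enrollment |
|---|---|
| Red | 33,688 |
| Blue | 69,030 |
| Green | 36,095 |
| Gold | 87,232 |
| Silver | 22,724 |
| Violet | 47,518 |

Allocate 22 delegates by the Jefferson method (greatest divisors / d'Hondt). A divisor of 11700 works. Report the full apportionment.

With modified divisor 11700: modified quotas Red 2.879, Blue 5.900, Green 3.085, Gold 7.456, Silver 1.942, Violet 4.061.
Rounding down: Red 2, Blue 5, Green 3, Gold 7, Silver 1, Violet 4 (total 22).

Red=2, Blue=5, Green=3, Gold=7, Silver=1, Violet=4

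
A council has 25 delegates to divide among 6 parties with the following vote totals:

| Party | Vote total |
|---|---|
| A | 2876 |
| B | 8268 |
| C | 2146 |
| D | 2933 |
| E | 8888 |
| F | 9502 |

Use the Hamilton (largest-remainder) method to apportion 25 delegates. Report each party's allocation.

A=2, B=6, C=2, D=2, E=6, F=7

The standard divisor is 34613/25 ≈ 1384.52.
Standard quotas: A 2.0773, B 5.9717, C 1.5500, D 2.1184, E 6.4196, F 6.8630.
Lower quotas: A 2, B 5, C 1, D 2, E 6, F 6 (sum 22, leaving 3 seats).
Remainders in descending order: B 0.9717, F 0.8630, C 0.5500, E 0.4196, D 0.1184, A 0.0773.
Largest remainders: B, F, C receive the extra seats.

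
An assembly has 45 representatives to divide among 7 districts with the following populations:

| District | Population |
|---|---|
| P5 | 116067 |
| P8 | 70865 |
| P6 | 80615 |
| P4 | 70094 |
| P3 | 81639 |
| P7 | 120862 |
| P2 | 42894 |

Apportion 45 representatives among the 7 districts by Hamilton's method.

Standard divisor: 583036 ÷ 45 ≈ 12956.356.
Standard quotas: P5 8.9583, P8 5.4695, P6 6.2220, P4 5.4100, P3 6.3011, P7 9.3284, P2 3.3107.
Lower quotas: P5 8, P8 5, P6 6, P4 5, P3 6, P7 9, P2 3 (sum 42, leaving 3 seats).
Remainders in descending order: P5 0.9583, P8 0.4695, P4 0.4100, P7 0.3284, P2 0.3107, P3 0.3011, P6 0.2220.
The surplus seats go to P5, P8, P4.

P5 9, P8 6, P6 6, P4 6, P3 6, P7 9, P2 3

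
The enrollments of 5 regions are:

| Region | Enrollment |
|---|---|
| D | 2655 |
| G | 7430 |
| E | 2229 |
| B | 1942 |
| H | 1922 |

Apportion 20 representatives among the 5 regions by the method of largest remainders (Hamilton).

D 3, G 9, E 3, B 3, H 2

The standard divisor is 16178/20 ≈ 808.9.
Standard quotas: D 3.2822, G 9.1853, E 2.7556, B 2.4008, H 2.3761.
Lower quotas: D 3, G 9, E 2, B 2, H 2 (sum 18, leaving 2 seats).
Remainders in descending order: E 0.7556, B 0.4008, H 0.3761, D 0.2822, G 0.1853.
Largest remainders: E, B receive the extra seats.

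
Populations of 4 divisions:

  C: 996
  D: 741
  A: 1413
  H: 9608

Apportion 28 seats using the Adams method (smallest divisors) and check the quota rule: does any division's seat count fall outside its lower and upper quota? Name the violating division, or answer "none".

Standard quotas: C 2.186, D 1.626, A 3.101, H 21.087.
Adams allocation: C 3, D 2, A 3, H 20.
H has quota 21.087 (lower 21, upper 22) but receives 20 — outside the quota interval.

H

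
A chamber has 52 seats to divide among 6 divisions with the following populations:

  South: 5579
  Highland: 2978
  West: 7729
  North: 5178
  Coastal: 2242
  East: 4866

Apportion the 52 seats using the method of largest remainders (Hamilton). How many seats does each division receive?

Total 28572; standard divisor 28572/52 ≈ 549.462.
Standard quotas: South 10.1536, Highland 5.4199, West 14.0665, North 9.4238, Coastal 4.0804, East 8.8559.
Lower quotas: South 10, Highland 5, West 14, North 9, Coastal 4, East 8 (sum 50, leaving 2 seats).
Remainders in descending order: East 0.8559, North 0.4238, Highland 0.4199, South 0.1536, Coastal 0.0804, West 0.0665.
The surplus seats go to East, North.

South=10; Highland=5; West=14; North=10; Coastal=4; East=9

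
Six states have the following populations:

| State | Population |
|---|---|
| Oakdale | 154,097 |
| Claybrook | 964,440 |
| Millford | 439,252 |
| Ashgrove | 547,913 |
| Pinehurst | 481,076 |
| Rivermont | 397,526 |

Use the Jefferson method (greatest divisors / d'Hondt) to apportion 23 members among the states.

Standard divisor 2984304/23 ≈ 129752.348; standard quotas: Oakdale 1.188, Claybrook 7.433, Millford 3.385, Ashgrove 4.223, Pinehurst 3.708, Rivermont 3.064.
Rounding down gives 1, 7, 3, 4, 3, 3 = 21 seats, so the divisor must be adjusted.
With modified divisor 115000: modified quotas Oakdale 1.340, Claybrook 8.386, Millford 3.820, Ashgrove 4.764, Pinehurst 4.183, Rivermont 3.457.
Rounding down: Oakdale 1, Claybrook 8, Millford 3, Ashgrove 4, Pinehurst 4, Rivermont 3 (total 23).

Oakdale: 1, Claybrook: 8, Millford: 3, Ashgrove: 4, Pinehurst: 4, Rivermont: 3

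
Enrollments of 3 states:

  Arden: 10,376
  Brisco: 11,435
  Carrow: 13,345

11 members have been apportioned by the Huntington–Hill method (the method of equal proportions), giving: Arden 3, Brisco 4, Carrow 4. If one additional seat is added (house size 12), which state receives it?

Arden

Priority for the next seat is population ÷ (√(s·(s+1))).
Priorities: Arden 2995.293, Brisco 2556.944, Carrow 2984.033.
Highest priority: Arden.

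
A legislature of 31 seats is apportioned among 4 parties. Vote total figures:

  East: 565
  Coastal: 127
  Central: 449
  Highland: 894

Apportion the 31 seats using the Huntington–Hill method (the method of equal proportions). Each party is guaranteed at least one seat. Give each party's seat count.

East 9, Coastal 2, Central 7, Highland 13

With divisor 66.4: modified quotas East 8.509, Coastal 1.913, Central 6.762, Highland 13.464.
Geometric-mean thresholds: East √(8·9)=8.485, Coastal √(1·2)=1.414, Central √(6·7)=6.481, Highland √(13·14)=13.491.
Each quota rounded against its threshold gives East 9, Coastal 2, Central 7, Highland 13 (total 31).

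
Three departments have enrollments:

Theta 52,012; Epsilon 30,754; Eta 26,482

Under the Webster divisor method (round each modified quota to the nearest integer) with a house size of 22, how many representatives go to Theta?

11

Standard divisor 109248/22 ≈ 4965.818; standard quotas: Theta 10.474, Epsilon 6.193, Eta 5.333.
Rounding to the nearest integer gives 10, 6, 5 = 21 seats, so the divisor must be adjusted.
With modified divisor 4900: modified quotas Theta 10.615, Epsilon 6.276, Eta 5.404.
Rounding to the nearest integer: Theta 11, Epsilon 6, Eta 5 (total 22).
Theta receives 11.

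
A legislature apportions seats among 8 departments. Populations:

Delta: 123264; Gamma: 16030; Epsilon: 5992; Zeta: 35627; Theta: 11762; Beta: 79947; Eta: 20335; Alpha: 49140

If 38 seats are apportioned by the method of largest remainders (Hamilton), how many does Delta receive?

Total 342097; standard divisor 342097/38 ≈ 9002.553.
Standard quotas: Delta 13.6921, Gamma 1.7806, Epsilon 0.6656, Zeta 3.9574, Theta 1.3065, Beta 8.8805, Eta 2.2588, Alpha 5.4585.
Lower quotas: Delta 13, Gamma 1, Epsilon 0, Zeta 3, Theta 1, Beta 8, Eta 2, Alpha 5 (sum 33, leaving 5 seats).
Remainders in descending order: Zeta 0.9574, Beta 0.8805, Gamma 0.7806, Delta 0.6921, Epsilon 0.6656, Alpha 0.4585, Theta 0.3065, Eta 0.2588.
The surplus seats go to Zeta, Beta, Gamma, Delta, Epsilon.
Delta receives 14.

14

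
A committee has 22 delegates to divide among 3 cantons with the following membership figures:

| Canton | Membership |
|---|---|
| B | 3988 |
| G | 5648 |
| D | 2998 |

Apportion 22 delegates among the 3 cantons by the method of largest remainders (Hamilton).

B: 7, G: 10, D: 5

Total 12634; standard divisor 12634/22 ≈ 574.273.
Standard quotas: B 6.9444, G 9.8350, D 5.2205.
Lower quotas: B 6, G 9, D 5 (sum 20, leaving 2 seats).
Remainders in descending order: B 0.9444, G 0.8350, D 0.2205.
The surplus seats go to B, G.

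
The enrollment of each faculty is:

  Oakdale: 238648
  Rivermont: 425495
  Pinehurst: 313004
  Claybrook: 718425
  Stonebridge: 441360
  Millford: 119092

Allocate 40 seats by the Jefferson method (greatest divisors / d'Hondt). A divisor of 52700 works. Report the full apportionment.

Oakdale=4, Rivermont=8, Pinehurst=5, Claybrook=13, Stonebridge=8, Millford=2

With modified divisor 52700: modified quotas Oakdale 4.528, Rivermont 8.074, Pinehurst 5.939, Claybrook 13.632, Stonebridge 8.375, Millford 2.260.
Rounding down: Oakdale 4, Rivermont 8, Pinehurst 5, Claybrook 13, Stonebridge 8, Millford 2 (total 40).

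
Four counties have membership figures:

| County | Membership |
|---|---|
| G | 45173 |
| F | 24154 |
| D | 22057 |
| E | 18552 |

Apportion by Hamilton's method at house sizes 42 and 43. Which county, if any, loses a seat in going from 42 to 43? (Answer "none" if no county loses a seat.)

At 42 seats: G 17, F 9, D 9, E 7.
At 43 seats: G 18, F 9, D 9, E 7.
No county's allocation decreased.

none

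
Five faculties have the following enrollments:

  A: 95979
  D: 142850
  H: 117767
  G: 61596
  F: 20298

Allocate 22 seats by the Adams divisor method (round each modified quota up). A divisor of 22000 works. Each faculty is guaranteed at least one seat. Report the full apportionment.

With modified divisor 22000: modified quotas A 4.363, D 6.493, H 5.353, G 2.800, F 0.923.
Rounding up: A 5, D 7, H 6, G 3, F 1 (total 22).

A 5; D 7; H 6; G 3; F 1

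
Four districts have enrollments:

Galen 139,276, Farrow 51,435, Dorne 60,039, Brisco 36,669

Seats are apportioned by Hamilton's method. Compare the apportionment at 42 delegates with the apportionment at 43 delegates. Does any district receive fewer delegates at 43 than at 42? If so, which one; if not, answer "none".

At 42 seats: Galen 20, Farrow 8, Dorne 9, Brisco 5.
At 43 seats: Galen 21, Farrow 8, Dorne 9, Brisco 5.
No district's allocation decreased.

none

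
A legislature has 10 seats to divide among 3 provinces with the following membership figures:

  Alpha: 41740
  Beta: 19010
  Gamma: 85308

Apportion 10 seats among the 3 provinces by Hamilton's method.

Alpha=3, Beta=1, Gamma=6

The standard divisor is 146058/10 ≈ 14605.8.
Standard quotas: Alpha 2.8578, Beta 1.3015, Gamma 5.8407.
Lower quotas: Alpha 2, Beta 1, Gamma 5 (sum 8, leaving 2 seats).
Remainders in descending order: Alpha 0.8578, Gamma 0.8407, Beta 0.3015.
The surplus seats go to Alpha, Gamma.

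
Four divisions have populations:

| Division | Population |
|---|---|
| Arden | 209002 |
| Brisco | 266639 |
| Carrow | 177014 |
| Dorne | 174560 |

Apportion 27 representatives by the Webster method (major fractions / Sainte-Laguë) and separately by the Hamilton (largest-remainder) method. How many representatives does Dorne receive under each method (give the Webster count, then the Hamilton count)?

Webster: Arden 7, Brisco 8, Carrow 6, Dorne 6.
Hamilton: Arden 7, Brisco 9, Carrow 6, Dorne 5.
Dorne gets 6 under Webster and 5 under Hamilton.

6 and 5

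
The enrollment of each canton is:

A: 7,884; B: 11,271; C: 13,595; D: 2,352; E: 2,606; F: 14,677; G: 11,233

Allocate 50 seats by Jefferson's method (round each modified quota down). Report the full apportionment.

Standard divisor 63618/50 ≈ 1272.36; standard quotas: A 6.196, B 8.858, C 10.685, D 1.849, E 2.048, F 11.535, G 8.828.
Rounding down gives 6, 8, 10, 1, 2, 11, 8 = 46 seats, so the divisor must be adjusted.
With modified divisor 1200: modified quotas A 6.570, B 9.393, C 11.329, D 1.960, E 2.172, F 12.231, G 9.361.
Rounding down: A 6, B 9, C 11, D 1, E 2, F 12, G 9 (total 50).

A=6, B=9, C=11, D=1, E=2, F=12, G=9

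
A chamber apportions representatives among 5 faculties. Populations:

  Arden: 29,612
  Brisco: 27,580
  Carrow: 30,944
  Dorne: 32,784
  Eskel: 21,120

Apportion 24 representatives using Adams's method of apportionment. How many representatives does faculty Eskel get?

4

Standard divisor 142040/24 ≈ 5918.333; standard quotas: Arden 5.003, Brisco 4.660, Carrow 5.228, Dorne 5.539, Eskel 3.569.
Rounding up gives 6, 5, 6, 6, 4 = 27 seats, so the divisor must be adjusted.
With modified divisor 6700: modified quotas Arden 4.420, Brisco 4.116, Carrow 4.619, Dorne 4.893, Eskel 3.152.
Rounding up: Arden 5, Brisco 5, Carrow 5, Dorne 5, Eskel 4 (total 24).
Eskel receives 4.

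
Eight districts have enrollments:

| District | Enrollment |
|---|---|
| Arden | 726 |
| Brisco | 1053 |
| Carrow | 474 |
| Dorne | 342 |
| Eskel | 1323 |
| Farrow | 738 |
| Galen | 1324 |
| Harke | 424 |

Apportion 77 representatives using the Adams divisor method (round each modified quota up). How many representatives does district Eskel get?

16

Standard divisor 6404/77 ≈ 83.169; standard quotas: Arden 8.729, Brisco 12.661, Carrow 5.699, Dorne 4.112, Eskel 15.907, Farrow 8.874, Galen 15.919, Harke 5.098.
Rounding up gives 9, 13, 6, 5, 16, 9, 16, 6 = 80 seats, so the divisor must be adjusted.
With modified divisor 88: modified quotas Arden 8.250, Brisco 11.966, Carrow 5.386, Dorne 3.886, Eskel 15.034, Farrow 8.386, Galen 15.045, Harke 4.818.
Rounding up: Arden 9, Brisco 12, Carrow 6, Dorne 4, Eskel 16, Farrow 9, Galen 16, Harke 5 (total 77).
Eskel receives 16.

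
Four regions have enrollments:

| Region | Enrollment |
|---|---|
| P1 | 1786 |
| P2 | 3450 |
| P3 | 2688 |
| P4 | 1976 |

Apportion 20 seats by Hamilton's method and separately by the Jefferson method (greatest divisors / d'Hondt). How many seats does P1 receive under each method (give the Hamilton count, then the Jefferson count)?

4 and 3

Hamilton: P1 4, P2 7, P3 5, P4 4.
Jefferson: P1 3, P2 7, P3 6, P4 4.
P1 gets 4 under Hamilton and 3 under Jefferson.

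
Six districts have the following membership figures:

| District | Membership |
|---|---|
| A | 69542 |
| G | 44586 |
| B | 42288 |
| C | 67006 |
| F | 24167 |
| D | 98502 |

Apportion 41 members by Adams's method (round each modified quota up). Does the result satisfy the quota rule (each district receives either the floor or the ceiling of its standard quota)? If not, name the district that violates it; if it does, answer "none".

none

Standard quotas: A 8.238, G 5.282, B 5.010, C 7.938, F 2.863, D 11.669.
Adams allocation: A 8, G 5, B 5, C 8, F 3, D 12.
Every allocation lies between the lower and upper quota.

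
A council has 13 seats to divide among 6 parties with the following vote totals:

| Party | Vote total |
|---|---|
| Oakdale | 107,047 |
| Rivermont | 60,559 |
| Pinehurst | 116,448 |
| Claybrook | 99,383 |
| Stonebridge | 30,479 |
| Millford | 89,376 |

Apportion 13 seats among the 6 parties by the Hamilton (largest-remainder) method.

Standard divisor: 503292 ÷ 13 ≈ 38714.769.
Standard quotas: Oakdale 2.7650, Rivermont 1.5642, Pinehurst 3.0078, Claybrook 2.5671, Stonebridge 0.7873, Millford 2.3086.
Lower quotas: Oakdale 2, Rivermont 1, Pinehurst 3, Claybrook 2, Stonebridge 0, Millford 2 (sum 10, leaving 3 seats).
Remainders in descending order: Stonebridge 0.7873, Oakdale 0.7650, Claybrook 0.5671, Rivermont 0.5642, Millford 0.3086, Pinehurst 0.0078.
Largest remainders: Stonebridge, Oakdale, Claybrook receive the extra seats.

Oakdale 3; Rivermont 1; Pinehurst 3; Claybrook 3; Stonebridge 1; Millford 2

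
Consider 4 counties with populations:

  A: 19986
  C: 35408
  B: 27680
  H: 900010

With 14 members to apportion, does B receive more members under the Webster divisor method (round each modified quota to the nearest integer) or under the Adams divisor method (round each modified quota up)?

Webster: A 0, C 1, B 0, H 13.
Adams: A 1, C 1, B 1, H 11.
B gets 0 under Webster and 1 under Adams.

Adams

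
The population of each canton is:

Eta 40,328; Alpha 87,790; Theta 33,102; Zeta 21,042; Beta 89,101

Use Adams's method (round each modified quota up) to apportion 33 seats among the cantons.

Eta: 5, Alpha: 10, Theta: 4, Zeta: 3, Beta: 11

Standard divisor 271363/33 ≈ 8223.121; standard quotas: Eta 4.904, Alpha 10.676, Theta 4.025, Zeta 2.559, Beta 10.835.
Rounding up gives 5, 11, 5, 3, 11 = 35 seats, so the divisor must be adjusted.
With modified divisor 8800: modified quotas Eta 4.583, Alpha 9.976, Theta 3.762, Zeta 2.391, Beta 10.125.
Rounding up: Eta 5, Alpha 10, Theta 4, Zeta 3, Beta 11 (total 33).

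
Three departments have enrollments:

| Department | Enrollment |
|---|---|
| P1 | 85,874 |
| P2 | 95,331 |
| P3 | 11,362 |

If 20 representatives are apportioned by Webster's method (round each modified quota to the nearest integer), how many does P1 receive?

9

Standard divisor 192567/20 ≈ 9628.35; standard quotas: P1 8.919, P2 9.901, P3 1.180.
Rounding to the nearest integer gives P1 9, P2 10, P3 1 — total 20, matching the house size, so no adjustment is needed.
P1 receives 9.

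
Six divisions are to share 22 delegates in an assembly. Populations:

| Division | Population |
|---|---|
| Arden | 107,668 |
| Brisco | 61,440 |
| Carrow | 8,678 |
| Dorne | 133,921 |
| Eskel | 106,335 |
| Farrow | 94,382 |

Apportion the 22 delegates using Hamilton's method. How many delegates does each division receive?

The standard divisor is 512424/22 = 23292.
Standard quotas: Arden 4.6225, Brisco 2.6378, Carrow 0.3726, Dorne 5.7497, Eskel 4.5653, Farrow 4.0521.
Lower quotas: Arden 4, Brisco 2, Carrow 0, Dorne 5, Eskel 4, Farrow 4 (sum 19, leaving 3 seats).
Remainders in descending order: Dorne 0.7497, Brisco 0.6378, Arden 0.6225, Eskel 0.5653, Carrow 0.3726, Farrow 0.0521.
Largest remainders: Dorne, Brisco, Arden receive the extra seats.

Arden 5; Brisco 3; Carrow 0; Dorne 6; Eskel 4; Farrow 4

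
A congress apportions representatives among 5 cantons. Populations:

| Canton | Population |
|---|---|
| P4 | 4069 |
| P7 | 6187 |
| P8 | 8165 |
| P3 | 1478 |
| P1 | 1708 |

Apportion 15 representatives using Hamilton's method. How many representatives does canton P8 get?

6

Standard divisor: 21607 ÷ 15 ≈ 1440.467.
Standard quotas: P4 2.8248, P7 4.2951, P8 5.6683, P3 1.0261, P1 1.1857.
Lower quotas: P4 2, P7 4, P8 5, P3 1, P1 1 (sum 13, leaving 2 seats).
Remainders in descending order: P4 0.8248, P8 0.6683, P7 0.2951, P1 0.1857, P3 0.0261.
Largest remainders: P4, P8 receive the extra seats.
P8 receives 6.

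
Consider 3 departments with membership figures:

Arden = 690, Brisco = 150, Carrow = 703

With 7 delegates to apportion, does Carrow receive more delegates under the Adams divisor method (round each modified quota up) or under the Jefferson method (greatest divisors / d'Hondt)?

Adams: Arden 3, Brisco 1, Carrow 3.
Jefferson: Arden 3, Brisco 0, Carrow 4.
Carrow gets 3 under Adams and 4 under Jefferson.

Jefferson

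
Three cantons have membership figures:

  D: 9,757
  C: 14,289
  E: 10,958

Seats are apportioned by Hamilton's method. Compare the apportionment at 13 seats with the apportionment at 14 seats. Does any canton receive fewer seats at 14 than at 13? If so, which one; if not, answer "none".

none

At 13 seats: D 4, C 5, E 4.
At 14 seats: D 4, C 6, E 4.
No canton's allocation decreased.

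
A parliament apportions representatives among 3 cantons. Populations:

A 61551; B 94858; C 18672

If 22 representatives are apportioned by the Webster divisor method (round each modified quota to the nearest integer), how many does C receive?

2

Standard divisor 175081/22 ≈ 7958.227; standard quotas: A 7.734, B 11.919, C 2.346.
Rounding to the nearest integer gives A 8, B 12, C 2 — total 22, matching the house size, so no adjustment is needed.
C receives 2.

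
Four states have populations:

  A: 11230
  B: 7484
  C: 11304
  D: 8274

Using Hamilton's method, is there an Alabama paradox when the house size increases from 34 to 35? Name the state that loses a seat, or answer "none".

At 34 seats: A 10, B 7, C 10, D 7.
At 35 seats: A 10, B 7, C 10, D 8.
No state's allocation decreased.

none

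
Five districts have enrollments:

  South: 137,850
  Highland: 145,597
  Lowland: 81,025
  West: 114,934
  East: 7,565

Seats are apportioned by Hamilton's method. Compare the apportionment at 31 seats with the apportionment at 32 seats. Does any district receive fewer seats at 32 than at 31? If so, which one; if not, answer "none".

East

At 31 seats: South 9, Highland 9, Lowland 5, West 7, East 1.
At 32 seats: South 9, Highland 10, Lowland 5, West 8, East 0.
East drops from 1 to 0.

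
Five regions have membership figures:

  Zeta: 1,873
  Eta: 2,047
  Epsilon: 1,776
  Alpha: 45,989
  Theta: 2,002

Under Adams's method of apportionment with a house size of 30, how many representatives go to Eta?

2

Standard divisor 53687/30 ≈ 1789.567; standard quotas: Zeta 1.047, Eta 1.144, Epsilon 0.992, Alpha 25.698, Theta 1.119.
Rounding up gives 2, 2, 1, 26, 2 = 33 seats, so the divisor must be adjusted.
With modified divisor 1960: modified quotas Zeta 0.956, Eta 1.044, Epsilon 0.906, Alpha 23.464, Theta 1.021.
Rounding up: Zeta 1, Eta 2, Epsilon 1, Alpha 24, Theta 2 (total 30).
Eta receives 2.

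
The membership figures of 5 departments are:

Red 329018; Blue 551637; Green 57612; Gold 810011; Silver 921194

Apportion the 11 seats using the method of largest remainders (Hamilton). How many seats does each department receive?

Total 2669472; standard divisor 2669472/11 ≈ 242679.273.
Standard quotas: Red 1.3558, Blue 2.2731, Green 0.2374, Gold 3.3378, Silver 3.7959.
Lower quotas: Red 1, Blue 2, Green 0, Gold 3, Silver 3 (sum 9, leaving 2 seats).
Remainders in descending order: Silver 0.7959, Red 0.3558, Gold 0.3378, Blue 0.2731, Green 0.2374.
Largest remainders: Silver, Red receive the extra seats.

Red 2; Blue 2; Green 0; Gold 3; Silver 4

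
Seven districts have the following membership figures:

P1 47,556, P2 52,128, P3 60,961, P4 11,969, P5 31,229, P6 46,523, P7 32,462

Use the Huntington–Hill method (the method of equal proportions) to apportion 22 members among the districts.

P1 4; P2 4; P3 5; P4 1; P5 2; P6 4; P7 2

With divisor 13341: modified quotas P1 3.565, P2 3.907, P3 4.569, P4 0.897, P5 2.341, P6 3.487, P7 2.433.
Geometric-mean thresholds: P1 √(3·4)=3.464, P2 √(3·4)=3.464, P3 √(4·5)=4.472, P4 (min 1), P5 √(2·3)=2.449, P6 √(3·4)=3.464, P7 √(2·3)=2.449.
Each quota rounded against its threshold gives P1 4, P2 4, P3 5, P4 1, P5 2, P6 4, P7 2 (total 22).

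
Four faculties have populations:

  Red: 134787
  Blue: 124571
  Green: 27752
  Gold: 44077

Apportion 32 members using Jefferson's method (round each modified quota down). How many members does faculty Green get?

Standard divisor 331187/32 ≈ 10349.594; standard quotas: Red 13.023, Blue 12.036, Green 2.681, Gold 4.259.
Rounding down gives 13, 12, 2, 4 = 31 seats, so the divisor must be adjusted.
With modified divisor 9600: modified quotas Red 14.040, Blue 12.976, Green 2.891, Gold 4.591.
Rounding down: Red 14, Blue 12, Green 2, Gold 4 (total 32).
Green receives 2.

2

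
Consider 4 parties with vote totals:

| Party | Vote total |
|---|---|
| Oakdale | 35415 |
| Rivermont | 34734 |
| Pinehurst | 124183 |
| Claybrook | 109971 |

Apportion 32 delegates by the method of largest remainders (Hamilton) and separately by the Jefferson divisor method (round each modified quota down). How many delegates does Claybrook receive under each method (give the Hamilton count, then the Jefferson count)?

Hamilton: Oakdale 4, Rivermont 4, Pinehurst 13, Claybrook 11.
Jefferson: Oakdale 3, Rivermont 3, Pinehurst 14, Claybrook 12.
Claybrook gets 11 under Hamilton and 12 under Jefferson.

11 and 12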